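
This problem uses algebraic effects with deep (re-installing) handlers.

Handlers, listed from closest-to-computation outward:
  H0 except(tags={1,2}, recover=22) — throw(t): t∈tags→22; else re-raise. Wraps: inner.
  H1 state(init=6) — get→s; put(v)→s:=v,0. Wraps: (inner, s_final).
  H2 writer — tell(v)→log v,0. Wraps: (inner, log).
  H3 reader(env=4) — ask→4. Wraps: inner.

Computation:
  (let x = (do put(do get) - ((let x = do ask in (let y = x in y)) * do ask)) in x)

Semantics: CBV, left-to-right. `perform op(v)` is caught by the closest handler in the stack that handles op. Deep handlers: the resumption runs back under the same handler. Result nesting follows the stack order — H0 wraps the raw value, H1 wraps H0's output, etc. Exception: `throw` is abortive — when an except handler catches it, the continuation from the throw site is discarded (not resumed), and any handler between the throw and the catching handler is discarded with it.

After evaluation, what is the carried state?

Answer: 6

Working:
get @ H1 ⇒ 6
put(6) @ H1 ⇒ s:=6
ask @ H3 ⇒ 4
ask @ H3 ⇒ 4
H0 returns -16
H1 returns (-16, 6)
H2 returns ((-16, 6), ())
H3 returns ((-16, 6), ())
= ((-16, 6), ())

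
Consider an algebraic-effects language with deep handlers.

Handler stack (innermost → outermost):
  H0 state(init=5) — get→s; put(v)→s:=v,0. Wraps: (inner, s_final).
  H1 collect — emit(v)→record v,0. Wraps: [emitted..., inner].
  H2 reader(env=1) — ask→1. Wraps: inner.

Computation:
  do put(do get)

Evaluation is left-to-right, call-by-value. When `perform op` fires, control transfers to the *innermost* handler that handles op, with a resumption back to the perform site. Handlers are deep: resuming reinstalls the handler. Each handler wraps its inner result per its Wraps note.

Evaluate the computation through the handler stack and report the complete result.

Answer: [(0, 5)]

Evaluation trace:
get @ H0 ⇒ 5
put(5) @ H0 ⇒ s:=5
H0 returns (0, 5)
H1 returns [(0, 5)]
H2 returns [(0, 5)]
= [(0, 5)]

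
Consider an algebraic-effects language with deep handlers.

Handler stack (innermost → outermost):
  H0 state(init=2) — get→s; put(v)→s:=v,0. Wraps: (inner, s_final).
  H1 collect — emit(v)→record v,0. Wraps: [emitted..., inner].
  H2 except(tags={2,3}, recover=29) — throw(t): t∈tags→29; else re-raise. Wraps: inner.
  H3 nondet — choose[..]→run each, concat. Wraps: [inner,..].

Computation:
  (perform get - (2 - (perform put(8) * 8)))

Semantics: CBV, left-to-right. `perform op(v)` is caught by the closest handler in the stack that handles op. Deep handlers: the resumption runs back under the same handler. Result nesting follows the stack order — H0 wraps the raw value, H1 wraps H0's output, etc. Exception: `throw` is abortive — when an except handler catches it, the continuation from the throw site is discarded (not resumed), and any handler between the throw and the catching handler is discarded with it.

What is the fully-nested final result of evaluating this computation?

Answer: [[(0, 8)]]

Evaluation trace:
get @ H0 ⇒ 2
put(8) @ H0 ⇒ s:=8
H0 returns (0, 8)
H1 returns [(0, 8)]
H2 returns [(0, 8)]
H3 returns [[(0, 8)]]
= [[(0, 8)]]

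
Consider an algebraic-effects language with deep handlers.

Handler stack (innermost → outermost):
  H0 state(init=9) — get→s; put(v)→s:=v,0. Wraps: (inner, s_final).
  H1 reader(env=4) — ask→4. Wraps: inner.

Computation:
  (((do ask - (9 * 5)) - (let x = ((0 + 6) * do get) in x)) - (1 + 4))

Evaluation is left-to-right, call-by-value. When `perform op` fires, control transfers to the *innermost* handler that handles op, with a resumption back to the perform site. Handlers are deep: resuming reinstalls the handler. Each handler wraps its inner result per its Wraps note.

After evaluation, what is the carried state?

Answer: 9

Step-by-step:
ask @ H1 ⇒ 4
get @ H0 ⇒ 9
H0 returns (-100, 9)
H1 returns (-100, 9)
= (-100, 9)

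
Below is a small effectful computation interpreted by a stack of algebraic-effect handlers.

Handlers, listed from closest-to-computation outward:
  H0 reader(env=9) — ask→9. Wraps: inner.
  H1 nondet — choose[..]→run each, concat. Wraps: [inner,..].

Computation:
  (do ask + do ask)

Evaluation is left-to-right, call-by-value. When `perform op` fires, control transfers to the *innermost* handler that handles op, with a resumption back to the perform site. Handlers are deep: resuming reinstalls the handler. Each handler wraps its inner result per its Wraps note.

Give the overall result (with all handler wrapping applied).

Answer: [18]

Step-by-step:
ask @ H0 ⇒ 9
ask @ H0 ⇒ 9
H0 returns 18
H1 returns [18]
= [18]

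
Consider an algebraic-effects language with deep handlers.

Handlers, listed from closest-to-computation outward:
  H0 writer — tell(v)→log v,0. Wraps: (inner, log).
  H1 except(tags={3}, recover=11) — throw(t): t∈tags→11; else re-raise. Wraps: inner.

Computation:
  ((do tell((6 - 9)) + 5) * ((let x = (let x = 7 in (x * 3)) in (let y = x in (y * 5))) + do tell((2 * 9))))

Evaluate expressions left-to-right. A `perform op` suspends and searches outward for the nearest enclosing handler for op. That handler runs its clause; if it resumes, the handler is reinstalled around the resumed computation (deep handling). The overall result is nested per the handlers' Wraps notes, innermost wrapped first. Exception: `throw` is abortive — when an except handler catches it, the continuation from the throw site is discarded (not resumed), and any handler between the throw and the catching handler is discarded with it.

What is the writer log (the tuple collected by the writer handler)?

Answer: (-3, 18)

Evaluation trace:
tell(-3) @ H0 ⇒ log+=-3
tell(18) @ H0 ⇒ log+=18
H0 returns (525, (-3, 18))
H1 returns (525, (-3, 18))
= (525, (-3, 18))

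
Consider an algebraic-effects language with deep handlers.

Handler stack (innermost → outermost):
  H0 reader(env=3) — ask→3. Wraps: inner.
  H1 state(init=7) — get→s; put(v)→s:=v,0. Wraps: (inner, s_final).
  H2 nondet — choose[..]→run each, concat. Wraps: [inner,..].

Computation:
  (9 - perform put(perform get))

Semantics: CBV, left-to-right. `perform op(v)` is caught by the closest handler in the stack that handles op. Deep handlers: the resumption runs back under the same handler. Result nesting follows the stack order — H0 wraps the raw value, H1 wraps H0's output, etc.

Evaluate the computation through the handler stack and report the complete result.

Answer: [(9, 7)]

Working:
get @ H1 ⇒ 7
put(7) @ H1 ⇒ s:=7
H0 returns 9
H1 returns (9, 7)
H2 returns [(9, 7)]
= [(9, 7)]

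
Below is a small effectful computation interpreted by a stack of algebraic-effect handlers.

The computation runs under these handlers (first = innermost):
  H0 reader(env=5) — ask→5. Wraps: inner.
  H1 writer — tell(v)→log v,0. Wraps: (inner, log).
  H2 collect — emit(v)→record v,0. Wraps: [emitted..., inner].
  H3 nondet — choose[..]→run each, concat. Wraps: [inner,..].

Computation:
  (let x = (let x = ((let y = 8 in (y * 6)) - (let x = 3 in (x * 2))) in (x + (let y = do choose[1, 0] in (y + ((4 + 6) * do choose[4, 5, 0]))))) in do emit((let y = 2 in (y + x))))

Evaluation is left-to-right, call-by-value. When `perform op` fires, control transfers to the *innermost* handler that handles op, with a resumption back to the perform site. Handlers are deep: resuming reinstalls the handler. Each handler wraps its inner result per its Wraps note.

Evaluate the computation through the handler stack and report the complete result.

Step-by-step:
choose[1, 0] @ H3
  branch[0] choose=1:
    choose[4, 5, 0] @ H3
      branch[0] choose=4:
        emit(85) @ H2 ⇒ out+=85
        H0 returns 0
        H1 returns (0, ())
        H2 returns [85, (0, ())]
        H3 returns [[85, (0, ())]]
      branch[1] choose=5:
        emit(95) @ H2 ⇒ out+=95
        H0 returns 0
        H1 returns (0, ())
        H2 returns [95, (0, ())]
        H3 returns [[95, (0, ())]]
      branch[2] choose=0:
        emit(45) @ H2 ⇒ out+=45
        H0 returns 0
        H1 returns (0, ())
        H2 returns [45, (0, ())]
        H3 returns [[45, (0, ())]]
  branch[1] choose=0:
    choose[4, 5, 0] @ H3
      branch[0] choose=4:
        emit(84) @ H2 ⇒ out+=84
        H0 returns 0
        H1 returns (0, ())
        H2 returns [84, (0, ())]
        H3 returns [[84, (0, ())]]
      branch[1] choose=5:
        emit(94) @ H2 ⇒ out+=94
        H0 returns 0
        H1 returns (0, ())
        H2 returns [94, (0, ())]
        H3 returns [[94, (0, ())]]
      branch[2] choose=0:
        emit(44) @ H2 ⇒ out+=44
        H0 returns 0
        H1 returns (0, ())
        H2 returns [44, (0, ())]
        H3 returns [[44, (0, ())]]
= [[85, (0, ())], [95, (0, ())], [45, (0, ())], [84, (0, ())], [94, (0, ())], [44, (0, ())]]

Answer: [[85, (0, ())], [95, (0, ())], [45, (0, ())], [84, (0, ())], [94, (0, ())], [44, (0, ())]]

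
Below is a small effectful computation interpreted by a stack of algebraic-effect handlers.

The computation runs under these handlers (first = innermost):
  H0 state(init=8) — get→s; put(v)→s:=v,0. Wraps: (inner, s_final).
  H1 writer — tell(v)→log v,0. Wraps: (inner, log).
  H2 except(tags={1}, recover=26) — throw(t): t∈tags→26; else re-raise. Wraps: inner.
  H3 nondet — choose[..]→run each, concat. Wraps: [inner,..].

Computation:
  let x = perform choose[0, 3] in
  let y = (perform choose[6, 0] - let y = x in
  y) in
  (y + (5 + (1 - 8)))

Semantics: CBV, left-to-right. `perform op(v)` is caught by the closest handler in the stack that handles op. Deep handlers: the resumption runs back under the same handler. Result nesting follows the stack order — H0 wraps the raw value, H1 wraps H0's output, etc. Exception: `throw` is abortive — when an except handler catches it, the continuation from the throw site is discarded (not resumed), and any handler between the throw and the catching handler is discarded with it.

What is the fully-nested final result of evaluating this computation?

Step-by-step:
choose[0, 3] @ H3
  branch[0] choose=0:
    choose[6, 0] @ H3
      branch[0] choose=6:
        H0 returns (4, 8)
        H1 returns ((4, 8), ())
        H2 returns ((4, 8), ())
        H3 returns [((4, 8), ())]
      branch[1] choose=0:
        H0 returns (-2, 8)
        H1 returns ((-2, 8), ())
        H2 returns ((-2, 8), ())
        H3 returns [((-2, 8), ())]
  branch[1] choose=3:
    choose[6, 0] @ H3
      branch[0] choose=6:
        H0 returns (1, 8)
        H1 returns ((1, 8), ())
        H2 returns ((1, 8), ())
        H3 returns [((1, 8), ())]
      branch[1] choose=0:
        H0 returns (-5, 8)
        H1 returns ((-5, 8), ())
        H2 returns ((-5, 8), ())
        H3 returns [((-5, 8), ())]
= [((4, 8), ()), ((-2, 8), ()), ((1, 8), ()), ((-5, 8), ())]

Answer: [((4, 8), ()), ((-2, 8), ()), ((1, 8), ()), ((-5, 8), ())]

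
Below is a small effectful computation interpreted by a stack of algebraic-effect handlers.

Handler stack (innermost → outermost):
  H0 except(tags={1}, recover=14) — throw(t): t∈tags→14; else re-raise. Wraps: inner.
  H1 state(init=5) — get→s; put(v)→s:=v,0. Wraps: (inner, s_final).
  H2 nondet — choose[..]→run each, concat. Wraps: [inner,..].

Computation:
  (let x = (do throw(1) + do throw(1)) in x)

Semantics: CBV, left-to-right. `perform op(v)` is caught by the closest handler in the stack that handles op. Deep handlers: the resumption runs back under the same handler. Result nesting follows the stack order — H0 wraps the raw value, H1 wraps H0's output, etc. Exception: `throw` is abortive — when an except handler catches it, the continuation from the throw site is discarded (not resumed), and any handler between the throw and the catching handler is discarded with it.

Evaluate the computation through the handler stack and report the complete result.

Step-by-step:
throw(1) @ H0 caught ⇒ 14
H1 returns (14, 5)
H2 returns [(14, 5)]
= [(14, 5)]

Answer: [(14, 5)]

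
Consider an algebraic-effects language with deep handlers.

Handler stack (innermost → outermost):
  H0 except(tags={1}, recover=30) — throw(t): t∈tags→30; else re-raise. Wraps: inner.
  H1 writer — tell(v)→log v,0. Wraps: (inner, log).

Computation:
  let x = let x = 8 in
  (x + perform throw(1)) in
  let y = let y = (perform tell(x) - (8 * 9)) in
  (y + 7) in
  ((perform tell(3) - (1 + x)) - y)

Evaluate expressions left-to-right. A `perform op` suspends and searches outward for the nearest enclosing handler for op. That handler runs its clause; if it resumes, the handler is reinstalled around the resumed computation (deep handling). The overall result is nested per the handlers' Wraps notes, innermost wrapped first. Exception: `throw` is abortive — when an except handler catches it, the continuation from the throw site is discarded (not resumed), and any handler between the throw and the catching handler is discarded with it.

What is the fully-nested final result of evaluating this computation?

Step-by-step:
throw(1) @ H0 caught ⇒ 30
H1 returns (30, ())
= (30, ())

Answer: (30, ())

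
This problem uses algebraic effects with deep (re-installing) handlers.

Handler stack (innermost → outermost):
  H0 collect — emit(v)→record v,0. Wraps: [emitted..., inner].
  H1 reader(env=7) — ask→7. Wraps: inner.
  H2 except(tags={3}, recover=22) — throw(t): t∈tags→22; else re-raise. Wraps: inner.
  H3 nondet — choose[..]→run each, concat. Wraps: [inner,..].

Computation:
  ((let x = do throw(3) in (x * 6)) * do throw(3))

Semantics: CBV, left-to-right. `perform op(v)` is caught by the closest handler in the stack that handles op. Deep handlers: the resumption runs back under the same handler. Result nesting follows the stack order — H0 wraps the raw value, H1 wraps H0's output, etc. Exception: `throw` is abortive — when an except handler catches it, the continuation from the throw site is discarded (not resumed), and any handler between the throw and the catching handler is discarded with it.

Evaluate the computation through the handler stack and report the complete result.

Evaluation trace:
throw(3) @ H2 caught ⇒ 22
H3 returns [22]
= [22]

Answer: [22]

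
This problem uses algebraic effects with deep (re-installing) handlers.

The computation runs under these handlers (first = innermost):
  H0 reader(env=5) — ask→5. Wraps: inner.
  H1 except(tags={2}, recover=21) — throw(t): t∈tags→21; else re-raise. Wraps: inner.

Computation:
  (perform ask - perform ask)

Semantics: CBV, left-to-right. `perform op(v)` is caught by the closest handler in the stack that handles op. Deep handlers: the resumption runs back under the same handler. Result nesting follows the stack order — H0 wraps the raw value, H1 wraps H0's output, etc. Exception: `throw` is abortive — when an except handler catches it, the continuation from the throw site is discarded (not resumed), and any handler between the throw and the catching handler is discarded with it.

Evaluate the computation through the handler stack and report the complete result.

Step-by-step:
ask @ H0 ⇒ 5
ask @ H0 ⇒ 5
H0 returns 0
H1 returns 0
= 0

Answer: 0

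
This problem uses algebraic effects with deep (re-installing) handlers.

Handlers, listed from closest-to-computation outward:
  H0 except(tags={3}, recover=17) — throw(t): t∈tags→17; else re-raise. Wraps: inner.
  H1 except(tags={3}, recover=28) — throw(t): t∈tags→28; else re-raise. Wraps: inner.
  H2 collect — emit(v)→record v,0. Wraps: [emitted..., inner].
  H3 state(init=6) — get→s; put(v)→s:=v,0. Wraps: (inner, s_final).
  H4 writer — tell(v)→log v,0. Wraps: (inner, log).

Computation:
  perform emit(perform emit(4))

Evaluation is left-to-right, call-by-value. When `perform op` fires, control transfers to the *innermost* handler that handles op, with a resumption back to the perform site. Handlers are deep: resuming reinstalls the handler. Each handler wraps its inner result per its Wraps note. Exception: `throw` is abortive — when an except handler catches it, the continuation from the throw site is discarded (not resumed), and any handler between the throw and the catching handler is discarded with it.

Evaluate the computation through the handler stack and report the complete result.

Evaluation trace:
emit(4) @ H2 ⇒ out+=4
emit(0) @ H2 ⇒ out+=0
H0 returns 0
H1 returns 0
H2 returns [4, 0, 0]
H3 returns ([4, 0, 0], 6)
H4 returns (([4, 0, 0], 6), ())
= (([4, 0, 0], 6), ())

Answer: (([4, 0, 0], 6), ())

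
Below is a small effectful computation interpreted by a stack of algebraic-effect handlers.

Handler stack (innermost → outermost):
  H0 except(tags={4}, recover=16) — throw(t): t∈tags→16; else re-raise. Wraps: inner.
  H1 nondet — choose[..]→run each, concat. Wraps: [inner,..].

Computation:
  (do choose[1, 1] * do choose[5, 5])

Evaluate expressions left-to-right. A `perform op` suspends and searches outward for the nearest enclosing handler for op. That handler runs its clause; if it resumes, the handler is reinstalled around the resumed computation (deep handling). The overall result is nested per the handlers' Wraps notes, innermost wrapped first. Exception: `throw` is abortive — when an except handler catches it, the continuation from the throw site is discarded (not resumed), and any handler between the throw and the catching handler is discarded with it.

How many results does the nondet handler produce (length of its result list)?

Evaluation trace:
choose[1, 1] @ H1
  branch[0] choose=1:
    choose[5, 5] @ H1
      branch[0] choose=5:
        H0 returns 5
        H1 returns [5]
      branch[1] choose=5:
        H0 returns 5
        H1 returns [5]
  branch[1] choose=1:
    choose[5, 5] @ H1
      branch[0] choose=5:
        H0 returns 5
        H1 returns [5]
      branch[1] choose=5:
        H0 returns 5
        H1 returns [5]
= [5, 5, 5, 5]

Answer: 4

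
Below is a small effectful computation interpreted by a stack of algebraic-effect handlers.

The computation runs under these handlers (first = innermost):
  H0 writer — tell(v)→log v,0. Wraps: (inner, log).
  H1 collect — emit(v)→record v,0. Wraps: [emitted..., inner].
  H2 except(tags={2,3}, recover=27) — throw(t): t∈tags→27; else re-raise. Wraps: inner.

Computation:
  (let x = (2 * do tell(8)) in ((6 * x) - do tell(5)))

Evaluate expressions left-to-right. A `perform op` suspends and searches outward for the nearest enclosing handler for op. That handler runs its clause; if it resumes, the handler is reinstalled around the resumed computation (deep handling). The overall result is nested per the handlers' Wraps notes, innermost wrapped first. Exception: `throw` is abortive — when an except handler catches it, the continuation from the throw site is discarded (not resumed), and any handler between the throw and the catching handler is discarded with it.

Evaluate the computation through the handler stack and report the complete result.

Answer: [(0, (8, 5))]

Working:
tell(8) @ H0 ⇒ log+=8
tell(5) @ H0 ⇒ log+=5
H0 returns (0, (8, 5))
H1 returns [(0, (8, 5))]
H2 returns [(0, (8, 5))]
= [(0, (8, 5))]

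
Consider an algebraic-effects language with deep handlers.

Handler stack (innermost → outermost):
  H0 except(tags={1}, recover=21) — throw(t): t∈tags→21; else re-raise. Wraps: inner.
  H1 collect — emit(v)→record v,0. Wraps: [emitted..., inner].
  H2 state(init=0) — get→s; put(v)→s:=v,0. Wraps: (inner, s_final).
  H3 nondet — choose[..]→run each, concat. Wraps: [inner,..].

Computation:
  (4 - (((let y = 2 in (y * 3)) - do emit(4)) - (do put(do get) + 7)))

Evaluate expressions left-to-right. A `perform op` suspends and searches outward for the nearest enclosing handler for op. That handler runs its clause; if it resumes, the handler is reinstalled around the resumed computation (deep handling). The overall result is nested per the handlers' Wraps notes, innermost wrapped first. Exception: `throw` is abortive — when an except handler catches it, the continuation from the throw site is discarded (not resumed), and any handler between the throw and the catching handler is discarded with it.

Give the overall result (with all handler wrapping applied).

Evaluation trace:
emit(4) @ H1 ⇒ out+=4
get @ H2 ⇒ 0
put(0) @ H2 ⇒ s:=0
H0 returns 5
H1 returns [4, 5]
H2 returns ([4, 5], 0)
H3 returns [([4, 5], 0)]
= [([4, 5], 0)]

Answer: [([4, 5], 0)]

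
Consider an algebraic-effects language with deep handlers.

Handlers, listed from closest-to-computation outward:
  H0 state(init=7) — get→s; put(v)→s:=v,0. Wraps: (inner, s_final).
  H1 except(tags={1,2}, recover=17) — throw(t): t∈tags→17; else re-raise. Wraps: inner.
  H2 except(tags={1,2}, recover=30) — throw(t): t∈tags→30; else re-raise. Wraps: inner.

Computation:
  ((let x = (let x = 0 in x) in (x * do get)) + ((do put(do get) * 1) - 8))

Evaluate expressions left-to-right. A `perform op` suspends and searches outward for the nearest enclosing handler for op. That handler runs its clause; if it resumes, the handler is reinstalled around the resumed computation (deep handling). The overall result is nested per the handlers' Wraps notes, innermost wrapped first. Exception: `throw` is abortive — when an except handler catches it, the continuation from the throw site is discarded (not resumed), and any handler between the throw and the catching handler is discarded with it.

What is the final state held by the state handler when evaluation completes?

Answer: 7

Working:
get @ H0 ⇒ 7
get @ H0 ⇒ 7
put(7) @ H0 ⇒ s:=7
H0 returns (-8, 7)
H1 returns (-8, 7)
H2 returns (-8, 7)
= (-8, 7)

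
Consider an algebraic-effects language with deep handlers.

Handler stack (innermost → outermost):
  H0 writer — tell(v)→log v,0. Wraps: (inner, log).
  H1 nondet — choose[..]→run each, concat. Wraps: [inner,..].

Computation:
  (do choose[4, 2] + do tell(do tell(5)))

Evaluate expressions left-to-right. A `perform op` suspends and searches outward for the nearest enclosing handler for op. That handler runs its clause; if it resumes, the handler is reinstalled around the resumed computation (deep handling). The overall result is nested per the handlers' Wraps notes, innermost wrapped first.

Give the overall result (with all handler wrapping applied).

Answer: [(4, (5, 0)), (2, (5, 0))]

Working:
choose[4, 2] @ H1
  branch[0] choose=4:
    tell(5) @ H0 ⇒ log+=5
    tell(0) @ H0 ⇒ log+=0
    H0 returns (4, (5, 0))
    H1 returns [(4, (5, 0))]
  branch[1] choose=2:
    tell(5) @ H0 ⇒ log+=5
    tell(0) @ H0 ⇒ log+=0
    H0 returns (2, (5, 0))
    H1 returns [(2, (5, 0))]
= [(4, (5, 0)), (2, (5, 0))]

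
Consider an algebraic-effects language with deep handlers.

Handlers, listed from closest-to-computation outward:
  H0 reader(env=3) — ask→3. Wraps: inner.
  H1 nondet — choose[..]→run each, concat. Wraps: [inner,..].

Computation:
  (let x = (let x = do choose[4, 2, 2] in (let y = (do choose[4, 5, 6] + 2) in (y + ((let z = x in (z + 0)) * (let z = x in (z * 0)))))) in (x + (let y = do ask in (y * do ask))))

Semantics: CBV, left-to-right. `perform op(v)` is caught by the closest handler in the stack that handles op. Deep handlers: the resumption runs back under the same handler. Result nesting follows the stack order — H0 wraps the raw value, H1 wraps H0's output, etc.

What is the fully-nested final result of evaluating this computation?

Step-by-step:
choose[4, 2, 2] @ H1
  branch[0] choose=4:
    choose[4, 5, 6] @ H1
      branch[0] choose=4:
        ask @ H0 ⇒ 3
        ask @ H0 ⇒ 3
        H0 returns 15
        H1 returns [15]
      branch[1] choose=5:
        ask @ H0 ⇒ 3
        ask @ H0 ⇒ 3
        H0 returns 16
        H1 returns [16]
      branch[2] choose=6:
        ask @ H0 ⇒ 3
        ask @ H0 ⇒ 3
        H0 returns 17
        H1 returns [17]
  branch[1] choose=2:
    choose[4, 5, 6] @ H1
      branch[0] choose=4:
        ask @ H0 ⇒ 3
        ask @ H0 ⇒ 3
        H0 returns 15
        H1 returns [15]
      branch[1] choose=5:
        ask @ H0 ⇒ 3
        ask @ H0 ⇒ 3
        H0 returns 16
        H1 returns [16]
      branch[2] choose=6:
        ask @ H0 ⇒ 3
        ask @ H0 ⇒ 3
        H0 returns 17
        H1 returns [17]
  branch[2] choose=2:
    choose[4, 5, 6] @ H1
      branch[0] choose=4:
        ask @ H0 ⇒ 3
        ask @ H0 ⇒ 3
        H0 returns 15
        H1 returns [15]
      branch[1] choose=5:
        ask @ H0 ⇒ 3
        ask @ H0 ⇒ 3
        H0 returns 16
        H1 returns [16]
      branch[2] choose=6:
        ask @ H0 ⇒ 3
        ask @ H0 ⇒ 3
        H0 returns 17
        H1 returns [17]
= [15, 16, 17, 15, 16, 17, 15, 16, 17]

Answer: [15, 16, 17, 15, 16, 17, 15, 16, 17]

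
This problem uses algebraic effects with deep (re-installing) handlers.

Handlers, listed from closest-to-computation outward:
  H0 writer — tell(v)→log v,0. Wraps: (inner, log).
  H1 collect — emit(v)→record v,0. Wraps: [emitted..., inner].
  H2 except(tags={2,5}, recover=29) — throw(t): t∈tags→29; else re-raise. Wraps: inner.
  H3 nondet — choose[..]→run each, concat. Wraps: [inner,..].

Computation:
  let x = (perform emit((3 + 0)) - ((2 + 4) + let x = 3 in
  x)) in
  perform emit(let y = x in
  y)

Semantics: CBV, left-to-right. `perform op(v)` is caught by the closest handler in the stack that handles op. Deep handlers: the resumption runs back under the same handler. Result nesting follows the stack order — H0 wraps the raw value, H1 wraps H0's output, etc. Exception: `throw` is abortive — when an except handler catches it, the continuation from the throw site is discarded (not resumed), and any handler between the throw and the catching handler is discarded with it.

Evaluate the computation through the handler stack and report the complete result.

Answer: [[3, -9, (0, ())]]

Evaluation trace:
emit(3) @ H1 ⇒ out+=3
emit(-9) @ H1 ⇒ out+=-9
H0 returns (0, ())
H1 returns [3, -9, (0, ())]
H2 returns [3, -9, (0, ())]
H3 returns [[3, -9, (0, ())]]
= [[3, -9, (0, ())]]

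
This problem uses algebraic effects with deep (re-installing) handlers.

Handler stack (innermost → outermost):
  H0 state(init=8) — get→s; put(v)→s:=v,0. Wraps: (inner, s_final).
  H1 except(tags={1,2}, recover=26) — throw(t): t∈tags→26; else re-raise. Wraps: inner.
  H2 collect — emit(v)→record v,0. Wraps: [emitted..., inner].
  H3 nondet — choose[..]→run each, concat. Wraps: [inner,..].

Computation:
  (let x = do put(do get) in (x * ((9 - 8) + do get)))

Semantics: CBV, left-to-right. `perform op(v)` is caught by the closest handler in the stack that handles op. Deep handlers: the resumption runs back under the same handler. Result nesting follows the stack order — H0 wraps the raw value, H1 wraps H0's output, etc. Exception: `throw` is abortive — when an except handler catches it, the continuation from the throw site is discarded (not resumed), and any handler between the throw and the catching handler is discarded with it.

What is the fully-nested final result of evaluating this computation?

Step-by-step:
get @ H0 ⇒ 8
put(8) @ H0 ⇒ s:=8
get @ H0 ⇒ 8
H0 returns (0, 8)
H1 returns (0, 8)
H2 returns [(0, 8)]
H3 returns [[(0, 8)]]
= [[(0, 8)]]

Answer: [[(0, 8)]]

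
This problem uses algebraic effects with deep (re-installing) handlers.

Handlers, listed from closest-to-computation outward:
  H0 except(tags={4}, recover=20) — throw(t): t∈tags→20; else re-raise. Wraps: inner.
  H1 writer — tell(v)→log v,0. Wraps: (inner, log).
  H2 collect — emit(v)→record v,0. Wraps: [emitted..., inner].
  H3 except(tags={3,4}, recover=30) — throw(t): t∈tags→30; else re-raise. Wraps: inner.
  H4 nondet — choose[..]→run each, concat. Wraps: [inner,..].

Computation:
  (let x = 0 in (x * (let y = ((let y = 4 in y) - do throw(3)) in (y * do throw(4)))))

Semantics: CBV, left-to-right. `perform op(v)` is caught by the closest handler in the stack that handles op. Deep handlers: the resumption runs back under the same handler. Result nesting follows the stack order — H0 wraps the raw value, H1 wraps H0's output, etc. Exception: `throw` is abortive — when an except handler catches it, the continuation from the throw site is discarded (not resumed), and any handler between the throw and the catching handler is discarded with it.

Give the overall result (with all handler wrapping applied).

Answer: [30]

Step-by-step:
throw(3) @ H0 re-raised
throw(3) @ H3 caught ⇒ 30
H4 returns [30]
= [30]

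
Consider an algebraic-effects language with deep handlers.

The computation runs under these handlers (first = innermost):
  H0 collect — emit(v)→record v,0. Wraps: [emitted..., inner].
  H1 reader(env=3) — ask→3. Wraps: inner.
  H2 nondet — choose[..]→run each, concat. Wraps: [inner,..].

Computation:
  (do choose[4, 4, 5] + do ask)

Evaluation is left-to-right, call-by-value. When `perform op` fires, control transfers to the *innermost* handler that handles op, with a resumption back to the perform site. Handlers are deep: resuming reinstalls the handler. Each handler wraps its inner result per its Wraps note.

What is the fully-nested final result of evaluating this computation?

Answer: [[7], [7], [8]]

Evaluation trace:
choose[4, 4, 5] @ H2
  branch[0] choose=4:
    ask @ H1 ⇒ 3
    H0 returns [7]
    H1 returns [7]
    H2 returns [[7]]
  branch[1] choose=4:
    ask @ H1 ⇒ 3
    H0 returns [7]
    H1 returns [7]
    H2 returns [[7]]
  branch[2] choose=5:
    ask @ H1 ⇒ 3
    H0 returns [8]
    H1 returns [8]
    H2 returns [[8]]
= [[7], [7], [8]]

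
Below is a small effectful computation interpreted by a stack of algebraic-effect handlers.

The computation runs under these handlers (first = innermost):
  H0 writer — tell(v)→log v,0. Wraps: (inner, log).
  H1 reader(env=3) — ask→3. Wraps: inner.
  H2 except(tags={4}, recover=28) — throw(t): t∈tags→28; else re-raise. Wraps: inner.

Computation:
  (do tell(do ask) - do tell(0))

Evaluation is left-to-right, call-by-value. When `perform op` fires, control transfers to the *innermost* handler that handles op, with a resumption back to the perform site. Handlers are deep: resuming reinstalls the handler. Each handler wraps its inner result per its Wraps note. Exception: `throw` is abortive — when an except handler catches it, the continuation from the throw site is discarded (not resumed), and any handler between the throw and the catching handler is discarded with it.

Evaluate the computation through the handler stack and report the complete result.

Answer: (0, (3, 0))

Step-by-step:
ask @ H1 ⇒ 3
tell(3) @ H0 ⇒ log+=3
tell(0) @ H0 ⇒ log+=0
H0 returns (0, (3, 0))
H1 returns (0, (3, 0))
H2 returns (0, (3, 0))
= (0, (3, 0))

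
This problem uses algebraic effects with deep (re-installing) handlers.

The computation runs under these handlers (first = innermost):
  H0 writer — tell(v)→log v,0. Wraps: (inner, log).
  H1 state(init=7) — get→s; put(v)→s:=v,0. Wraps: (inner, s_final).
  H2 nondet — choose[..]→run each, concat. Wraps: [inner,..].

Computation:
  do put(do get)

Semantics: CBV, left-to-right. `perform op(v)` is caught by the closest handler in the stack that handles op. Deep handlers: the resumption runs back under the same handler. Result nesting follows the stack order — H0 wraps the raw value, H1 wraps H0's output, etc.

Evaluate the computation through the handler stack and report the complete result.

Answer: [((0, ()), 7)]

Step-by-step:
get @ H1 ⇒ 7
put(7) @ H1 ⇒ s:=7
H0 returns (0, ())
H1 returns ((0, ()), 7)
H2 returns [((0, ()), 7)]
= [((0, ()), 7)]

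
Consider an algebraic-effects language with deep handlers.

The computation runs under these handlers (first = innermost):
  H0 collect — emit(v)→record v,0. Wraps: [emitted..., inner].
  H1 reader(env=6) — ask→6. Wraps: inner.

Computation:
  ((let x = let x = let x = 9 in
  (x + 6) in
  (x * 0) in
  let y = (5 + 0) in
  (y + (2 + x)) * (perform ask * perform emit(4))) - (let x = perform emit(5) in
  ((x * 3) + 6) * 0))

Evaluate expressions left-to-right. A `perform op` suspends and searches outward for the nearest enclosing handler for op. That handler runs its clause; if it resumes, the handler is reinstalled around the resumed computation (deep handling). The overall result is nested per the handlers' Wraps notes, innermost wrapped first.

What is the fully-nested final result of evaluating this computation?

Answer: [4, 5, 0]

Working:
ask @ H1 ⇒ 6
emit(4) @ H0 ⇒ out+=4
emit(5) @ H0 ⇒ out+=5
H0 returns [4, 5, 0]
H1 returns [4, 5, 0]
= [4, 5, 0]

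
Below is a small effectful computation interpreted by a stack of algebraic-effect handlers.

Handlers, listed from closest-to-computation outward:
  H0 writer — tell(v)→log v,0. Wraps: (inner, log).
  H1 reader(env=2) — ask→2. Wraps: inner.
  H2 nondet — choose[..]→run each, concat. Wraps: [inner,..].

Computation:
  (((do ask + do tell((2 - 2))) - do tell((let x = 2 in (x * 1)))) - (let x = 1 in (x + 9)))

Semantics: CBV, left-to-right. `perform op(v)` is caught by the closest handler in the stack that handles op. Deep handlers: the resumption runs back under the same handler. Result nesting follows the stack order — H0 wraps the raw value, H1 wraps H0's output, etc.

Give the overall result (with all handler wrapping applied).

Working:
ask @ H1 ⇒ 2
tell(0) @ H0 ⇒ log+=0
tell(2) @ H0 ⇒ log+=2
H0 returns (-8, (0, 2))
H1 returns (-8, (0, 2))
H2 returns [(-8, (0, 2))]
= [(-8, (0, 2))]

Answer: [(-8, (0, 2))]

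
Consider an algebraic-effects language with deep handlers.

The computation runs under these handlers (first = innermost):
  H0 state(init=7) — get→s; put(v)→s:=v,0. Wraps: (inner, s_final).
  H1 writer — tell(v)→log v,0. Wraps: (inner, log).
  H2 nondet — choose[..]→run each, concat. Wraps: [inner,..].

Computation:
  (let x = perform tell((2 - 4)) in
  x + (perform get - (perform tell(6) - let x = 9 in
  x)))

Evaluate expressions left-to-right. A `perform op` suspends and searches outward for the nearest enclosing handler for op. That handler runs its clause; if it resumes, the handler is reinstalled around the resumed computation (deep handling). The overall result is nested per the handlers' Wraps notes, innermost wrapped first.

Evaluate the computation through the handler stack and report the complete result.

Evaluation trace:
tell(-2) @ H1 ⇒ log+=-2
get @ H0 ⇒ 7
tell(6) @ H1 ⇒ log+=6
H0 returns (16, 7)
H1 returns ((16, 7), (-2, 6))
H2 returns [((16, 7), (-2, 6))]
= [((16, 7), (-2, 6))]

Answer: [((16, 7), (-2, 6))]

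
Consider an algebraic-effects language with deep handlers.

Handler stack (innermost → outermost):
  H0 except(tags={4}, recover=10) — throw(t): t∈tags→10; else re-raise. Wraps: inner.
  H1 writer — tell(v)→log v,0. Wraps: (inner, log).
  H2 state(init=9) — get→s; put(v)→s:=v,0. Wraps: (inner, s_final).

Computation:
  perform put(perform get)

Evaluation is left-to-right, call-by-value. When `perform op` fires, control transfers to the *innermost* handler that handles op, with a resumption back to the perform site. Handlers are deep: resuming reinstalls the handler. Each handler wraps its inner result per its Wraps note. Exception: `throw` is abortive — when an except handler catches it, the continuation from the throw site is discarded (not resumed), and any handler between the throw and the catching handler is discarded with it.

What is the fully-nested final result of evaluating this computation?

Working:
get @ H2 ⇒ 9
put(9) @ H2 ⇒ s:=9
H0 returns 0
H1 returns (0, ())
H2 returns ((0, ()), 9)
= ((0, ()), 9)

Answer: ((0, ()), 9)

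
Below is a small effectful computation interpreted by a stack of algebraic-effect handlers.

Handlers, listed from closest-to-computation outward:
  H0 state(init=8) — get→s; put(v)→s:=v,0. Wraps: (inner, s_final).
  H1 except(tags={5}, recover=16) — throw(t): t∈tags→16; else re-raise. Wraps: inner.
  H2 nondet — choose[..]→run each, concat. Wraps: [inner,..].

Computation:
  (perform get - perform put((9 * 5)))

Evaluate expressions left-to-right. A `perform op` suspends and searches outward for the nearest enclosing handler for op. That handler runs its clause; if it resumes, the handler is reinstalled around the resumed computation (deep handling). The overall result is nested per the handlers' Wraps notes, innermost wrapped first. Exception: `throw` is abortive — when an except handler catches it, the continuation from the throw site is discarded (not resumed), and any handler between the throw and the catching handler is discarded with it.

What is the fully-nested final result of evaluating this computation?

Working:
get @ H0 ⇒ 8
put(45) @ H0 ⇒ s:=45
H0 returns (8, 45)
H1 returns (8, 45)
H2 returns [(8, 45)]
= [(8, 45)]

Answer: [(8, 45)]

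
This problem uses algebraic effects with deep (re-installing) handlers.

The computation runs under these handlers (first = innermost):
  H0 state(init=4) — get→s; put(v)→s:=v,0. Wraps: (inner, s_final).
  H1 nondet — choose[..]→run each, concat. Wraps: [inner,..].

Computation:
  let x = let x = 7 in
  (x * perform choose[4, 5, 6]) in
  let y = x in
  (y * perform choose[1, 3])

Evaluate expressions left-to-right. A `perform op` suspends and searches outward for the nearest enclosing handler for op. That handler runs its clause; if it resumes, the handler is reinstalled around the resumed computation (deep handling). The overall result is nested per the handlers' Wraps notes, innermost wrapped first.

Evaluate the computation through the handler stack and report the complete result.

Working:
choose[4, 5, 6] @ H1
  branch[0] choose=4:
    choose[1, 3] @ H1
      branch[0] choose=1:
        H0 returns (28, 4)
        H1 returns [(28, 4)]
      branch[1] choose=3:
        H0 returns (84, 4)
        H1 returns [(84, 4)]
  branch[1] choose=5:
    choose[1, 3] @ H1
      branch[0] choose=1:
        H0 returns (35, 4)
        H1 returns [(35, 4)]
      branch[1] choose=3:
        H0 returns (105, 4)
        H1 returns [(105, 4)]
  branch[2] choose=6:
    choose[1, 3] @ H1
      branch[0] choose=1:
        H0 returns (42, 4)
        H1 returns [(42, 4)]
      branch[1] choose=3:
        H0 returns (126, 4)
        H1 returns [(126, 4)]
= [(28, 4), (84, 4), (35, 4), (105, 4), (42, 4), (126, 4)]

Answer: [(28, 4), (84, 4), (35, 4), (105, 4), (42, 4), (126, 4)]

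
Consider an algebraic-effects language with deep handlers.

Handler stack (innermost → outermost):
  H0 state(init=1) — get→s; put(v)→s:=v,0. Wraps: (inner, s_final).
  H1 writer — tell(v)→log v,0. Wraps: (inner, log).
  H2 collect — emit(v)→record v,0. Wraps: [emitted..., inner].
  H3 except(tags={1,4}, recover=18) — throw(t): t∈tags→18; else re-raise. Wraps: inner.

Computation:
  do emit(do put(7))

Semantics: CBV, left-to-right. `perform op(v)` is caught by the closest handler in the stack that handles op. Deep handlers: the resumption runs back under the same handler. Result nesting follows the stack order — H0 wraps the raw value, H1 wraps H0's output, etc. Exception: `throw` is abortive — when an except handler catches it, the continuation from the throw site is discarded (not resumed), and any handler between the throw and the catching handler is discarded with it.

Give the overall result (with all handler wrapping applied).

Evaluation trace:
put(7) @ H0 ⇒ s:=7
emit(0) @ H2 ⇒ out+=0
H0 returns (0, 7)
H1 returns ((0, 7), ())
H2 returns [0, ((0, 7), ())]
H3 returns [0, ((0, 7), ())]
= [0, ((0, 7), ())]

Answer: [0, ((0, 7), ())]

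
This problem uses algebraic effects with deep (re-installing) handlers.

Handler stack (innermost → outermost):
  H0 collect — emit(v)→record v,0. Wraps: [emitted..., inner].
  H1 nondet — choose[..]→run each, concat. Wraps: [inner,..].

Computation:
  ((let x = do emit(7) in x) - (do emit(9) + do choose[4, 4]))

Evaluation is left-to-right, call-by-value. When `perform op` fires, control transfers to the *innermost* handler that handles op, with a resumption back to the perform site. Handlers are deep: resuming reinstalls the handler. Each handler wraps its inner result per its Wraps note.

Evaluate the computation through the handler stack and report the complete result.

Working:
emit(7) @ H0 ⇒ out+=7
emit(9) @ H0 ⇒ out+=9
choose[4, 4] @ H1
  branch[0] choose=4:
    H0 returns [7, 9, -4]
    H1 returns [[7, 9, -4]]
  branch[1] choose=4:
    H0 returns [7, 9, -4]
    H1 returns [[7, 9, -4]]
= [[7, 9, -4], [7, 9, -4]]

Answer: [[7, 9, -4], [7, 9, -4]]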